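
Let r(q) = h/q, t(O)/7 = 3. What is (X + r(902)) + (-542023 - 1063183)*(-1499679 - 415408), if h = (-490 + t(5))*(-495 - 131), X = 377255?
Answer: 1386423393746624/451 ≈ 3.0741e+12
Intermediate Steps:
t(O) = 21 (t(O) = 7*3 = 21)
h = 293594 (h = (-490 + 21)*(-495 - 131) = -469*(-626) = 293594)
r(q) = 293594/q
(X + r(902)) + (-542023 - 1063183)*(-1499679 - 415408) = (377255 + 293594/902) + (-542023 - 1063183)*(-1499679 - 415408) = (377255 + 293594*(1/902)) - 1605206*(-1915087) = (377255 + 146797/451) + 3074109142922 = 170288802/451 + 3074109142922 = 1386423393746624/451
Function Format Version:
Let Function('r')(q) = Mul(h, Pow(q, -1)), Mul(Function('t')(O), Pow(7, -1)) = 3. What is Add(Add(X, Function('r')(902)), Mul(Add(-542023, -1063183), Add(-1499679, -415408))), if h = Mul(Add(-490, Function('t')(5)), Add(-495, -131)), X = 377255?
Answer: Rational(1386423393746624, 451) ≈ 3.0741e+12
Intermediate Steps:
Function('t')(O) = 21 (Function('t')(O) = Mul(7, 3) = 21)
h = 293594 (h = Mul(Add(-490, 21), Add(-495, -131)) = Mul(-469, -626) = 293594)
Function('r')(q) = Mul(293594, Pow(q, -1))
Add(Add(X, Function('r')(902)), Mul(Add(-542023, -1063183), Add(-1499679, -415408))) = Add(Add(377255, Mul(293594, Pow(902, -1))), Mul(Add(-542023, -1063183), Add(-1499679, -415408))) = Add(Add(377255, Mul(293594, Rational(1, 902))), Mul(-1605206, -1915087)) = Add(Add(377255, Rational(146797, 451)), 3074109142922) = Add(Rational(170288802, 451), 3074109142922) = Rational(1386423393746624, 451)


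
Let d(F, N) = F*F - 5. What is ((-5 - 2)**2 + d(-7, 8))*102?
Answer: 9486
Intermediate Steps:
d(F, N) = -5 + F**2 (d(F, N) = F**2 - 5 = -5 + F**2)
((-5 - 2)**2 + d(-7, 8))*102 = ((-5 - 2)**2 + (-5 + (-7)**2))*102 = ((-7)**2 + (-5 + 49))*102 = (49 + 44)*102 = 93*102 = 9486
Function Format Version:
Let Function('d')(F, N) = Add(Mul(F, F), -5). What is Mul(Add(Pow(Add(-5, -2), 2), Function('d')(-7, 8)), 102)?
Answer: 9486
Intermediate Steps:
Function('d')(F, N) = Add(-5, Pow(F, 2)) (Function('d')(F, N) = Add(Pow(F, 2), -5) = Add(-5, Pow(F, 2)))
Mul(Add(Pow(Add(-5, -2), 2), Function('d')(-7, 8)), 102) = Mul(Add(Pow(Add(-5, -2), 2), Add(-5, Pow(-7, 2))), 102) = Mul(Add(Pow(-7, 2), Add(-5, 49)), 102) = Mul(Add(49, 44), 102) = Mul(93, 102) = 9486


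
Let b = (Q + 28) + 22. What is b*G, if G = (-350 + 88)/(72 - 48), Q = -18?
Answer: -1048/3 ≈ -349.33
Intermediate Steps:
b = 32 (b = (-18 + 28) + 22 = 10 + 22 = 32)
G = -131/12 (G = -262/24 = -262*1/24 = -131/12 ≈ -10.917)
b*G = 32*(-131/12) = -1048/3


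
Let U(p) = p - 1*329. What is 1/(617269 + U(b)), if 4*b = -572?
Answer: 1/616797 ≈ 1.6213e-6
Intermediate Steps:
b = -143 (b = (1/4)*(-572) = -143)
U(p) = -329 + p (U(p) = p - 329 = -329 + p)
1/(617269 + U(b)) = 1/(617269 + (-329 - 143)) = 1/(617269 - 472) = 1/616797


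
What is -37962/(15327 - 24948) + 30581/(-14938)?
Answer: 30317395/15968722 ≈ 1.8985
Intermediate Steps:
-37962/(15327 - 24948) + 30581/(-14938) = -37962/(-9621) + 30581*(-1/14938) = -37962*(-1/9621) - 30581/14938 = 4218/1069 - 30581/14938 = 30317395/15968722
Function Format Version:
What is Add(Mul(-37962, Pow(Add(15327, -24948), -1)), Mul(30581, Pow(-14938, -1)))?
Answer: Rational(30317395, 15968722) ≈ 1.8985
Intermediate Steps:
Add(Mul(-37962, Pow(Add(15327, -24948), -1)), Mul(30581, Pow(-14938, -1))) = Add(Mul(-37962, Pow(-9621, -1)), Mul(30581, Rational(-1, 14938))) = Add(Mul(-37962, Rational(-1, 9621)), Rational(-30581, 14938)) = Add(Rational(4218, 1069), Rational(-30581, 14938)) = Rational(30317395, 15968722)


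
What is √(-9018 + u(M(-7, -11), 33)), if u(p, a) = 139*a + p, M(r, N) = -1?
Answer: 4*I*√277 ≈ 66.573*I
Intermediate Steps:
u(p, a) = p + 139*a
√(-9018 + u(M(-7, -11), 33)) = √(-9018 + (-1 + 139*33)) = √(-9018 + (-1 + 4587)) = √(-9018 + 4586) = √(-4432) = 4*I*√277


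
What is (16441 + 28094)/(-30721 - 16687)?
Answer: -44535/47408 ≈ -0.93940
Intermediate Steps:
(16441 + 28094)/(-30721 - 16687) = 44535/(-47408) = 44535*(-1/47408) = -44535/47408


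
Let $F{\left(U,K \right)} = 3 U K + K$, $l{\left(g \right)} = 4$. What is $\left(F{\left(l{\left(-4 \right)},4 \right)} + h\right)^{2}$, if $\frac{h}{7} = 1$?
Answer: $3481$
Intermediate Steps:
$h = 7$ ($h = 7 \cdot 1 = 7$)
$F{\left(U,K \right)} = K + 3 K U$ ($F{\left(U,K \right)} = 3 K U + K = K + 3 K U$)
$\left(F{\left(l{\left(-4 \right)},4 \right)} + h\right)^{2} = \left(4 \left(1 + 3 \cdot 4\right) + 7\right)^{2} = \left(4 \left(1 + 12\right) + 7\right)^{2} = \left(4 \cdot 13 + 7\right)^{2} = \left(52 + 7\right)^{2} = 59^{2} = 3481$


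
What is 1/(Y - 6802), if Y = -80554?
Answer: -1/87356 ≈ -1.1447e-5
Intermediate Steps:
1/(Y - 6802) = 1/(-80554 - 6802) = 1/(-87356) = -1/87356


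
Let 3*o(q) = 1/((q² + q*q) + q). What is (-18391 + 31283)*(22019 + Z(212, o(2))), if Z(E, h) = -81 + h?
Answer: 4242376886/15 ≈ 2.8283e+8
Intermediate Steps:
o(q) = 1/(3*(q + 2*q²)) (o(q) = 1/(3*((q² + q*q) + q)) = 1/(3*((q² + q²) + q)) = 1/(3*(2*q² + q)) = 1/(3*(q + 2*q²)))
(-18391 + 31283)*(22019 + Z(212, o(2))) = (-18391 + 31283)*(22019 + (-81 + (⅓)/(2*(1 + 2*2)))) = 12892*(22019 + (-81 + (⅓)*(½)/(1 + 4))) = 12892*(22019 + (-81 + (⅓)*(½)/5)) = 12892*(22019 + (-81 + (⅓)*(½)*(⅕))) = 12892*(22019 + (-81 + 1/30)) = 12892*(22019 - 2429/30) = 12892*(658141/30) = 4242376886/15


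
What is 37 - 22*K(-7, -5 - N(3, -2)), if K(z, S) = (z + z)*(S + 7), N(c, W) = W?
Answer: 1269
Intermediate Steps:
K(z, S) = 2*z*(7 + S) (K(z, S) = (2*z)*(7 + S) = 2*z*(7 + S))
37 - 22*K(-7, -5 - N(3, -2)) = 37 - 44*(-7)*(7 + (-5 - 1*(-2))) = 37 - 44*(-7)*(7 + (-5 + 2)) = 37 - 44*(-7)*(7 - 3) = 37 - 44*(-7)*4 = 37 - 22*(-56) = 37 + 1232 = 1269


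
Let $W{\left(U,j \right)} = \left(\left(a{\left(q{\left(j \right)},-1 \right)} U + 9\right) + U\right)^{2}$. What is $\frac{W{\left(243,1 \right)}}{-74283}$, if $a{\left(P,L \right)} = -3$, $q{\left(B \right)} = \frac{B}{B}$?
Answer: $- \frac{75843}{24761} \approx -3.063$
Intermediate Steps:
$q{\left(B \right)} = 1$
$W{\left(U,j \right)} = \left(9 - 2 U\right)^{2}$ ($W{\left(U,j \right)} = \left(\left(- 3 U + 9\right) + U\right)^{2} = \left(\left(9 - 3 U\right) + U\right)^{2} = \left(9 - 2 U\right)^{2}$)
$\frac{W{\left(243,1 \right)}}{-74283} = \frac{\left(9 - 486\right)^{2}}{-74283} = \left(9 - 486\right)^{2} \left(- \frac{1}{74283}\right) = \left(-477\right)^{2} \left(- \frac{1}{74283}\right) = 227529 \left(- \frac{1}{74283}\right) = - \frac{75843}{24761}$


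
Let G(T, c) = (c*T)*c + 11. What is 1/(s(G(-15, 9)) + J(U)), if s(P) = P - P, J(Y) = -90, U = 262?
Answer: -1/90 ≈ -0.011111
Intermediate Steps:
G(T, c) = 11 + T*c² (G(T, c) = (T*c)*c + 11 = T*c² + 11 = 11 + T*c²)
s(P) = 0
1/(s(G(-15, 9)) + J(U)) = 1/(0 - 90) = 1/(-90) = -1/90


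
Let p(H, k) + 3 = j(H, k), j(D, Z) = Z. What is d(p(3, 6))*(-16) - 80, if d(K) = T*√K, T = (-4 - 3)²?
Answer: -80 - 784*√3 ≈ -1437.9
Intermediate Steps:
T = 49 (T = (-7)² = 49)
p(H, k) = -3 + k
d(K) = 49*√K
d(p(3, 6))*(-16) - 80 = (49*√(-3 + 6))*(-16) - 80 = (49*√3)*(-16) - 80 = -784*√3 - 80 = -80 - 784*√3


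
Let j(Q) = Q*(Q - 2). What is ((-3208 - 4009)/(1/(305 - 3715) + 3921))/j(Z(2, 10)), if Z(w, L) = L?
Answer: -351571/15280696 ≈ -0.023008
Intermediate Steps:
j(Q) = Q*(-2 + Q)
((-3208 - 4009)/(1/(305 - 3715) + 3921))/j(Z(2, 10)) = ((-3208 - 4009)/(1/(305 - 3715) + 3921))/((10*(-2 + 10))) = (-7217/(1/(-3410) + 3921))/((10*8)) = -7217/(-1/3410 + 3921)/80 = -7217/13370609/3410*(1/80) = -7217*3410/13370609*(1/80) = -3515710/1910087*1/80 = -351571/15280696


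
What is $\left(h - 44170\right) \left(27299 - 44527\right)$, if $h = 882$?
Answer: $745765664$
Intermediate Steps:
$\left(h - 44170\right) \left(27299 - 44527\right) = \left(882 - 44170\right) \left(27299 - 44527\right) = \left(-43288\right) \left(-17228\right) = 745765664$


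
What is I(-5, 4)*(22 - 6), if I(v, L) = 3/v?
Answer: -48/5 ≈ -9.6000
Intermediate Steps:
I(-5, 4)*(22 - 6) = (3/(-5))*(22 - 6) = (3*(-1/5))*16 = -3/5*16 = -48/5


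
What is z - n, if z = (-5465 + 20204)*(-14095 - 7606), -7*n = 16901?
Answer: -2238940372/7 ≈ -3.1985e+8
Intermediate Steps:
n = -16901/7 (n = -1/7*16901 = -16901/7 ≈ -2414.4)
z = -319851039 (z = 14739*(-21701) = -319851039)
z - n = -319851039 - 1*(-16901/7) = -319851039 + 16901/7 = -2238940372/7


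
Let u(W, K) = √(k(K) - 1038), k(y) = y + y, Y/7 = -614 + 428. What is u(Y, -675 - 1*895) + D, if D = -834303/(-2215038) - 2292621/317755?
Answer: -1604379561611/234613133230 + I*√4178 ≈ -6.8384 + 64.637*I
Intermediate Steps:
Y = -1302 (Y = 7*(-614 + 428) = 7*(-186) = -1302)
D = -1604379561611/234613133230 (D = -834303*(-1/2215038) - 2292621*1/317755 = 278101/738346 - 2292621/317755 = -1604379561611/234613133230 ≈ -6.8384)
k(y) = 2*y
u(W, K) = √(-1038 + 2*K) (u(W, K) = √(2*K - 1038) = √(-1038 + 2*K))
u(Y, -675 - 1*895) + D = √(-1038 + 2*(-675 - 1*895)) - 1604379561611/234613133230 = √(-1038 + 2*(-675 - 895)) - 1604379561611/234613133230 = √(-1038 + 2*(-1570)) - 1604379561611/234613133230 = √(-1038 - 3140) - 1604379561611/234613133230 = √(-4178) - 1604379561611/234613133230 = I*√4178 - 1604379561611/234613133230 = -1604379561611/234613133230 + I*√4178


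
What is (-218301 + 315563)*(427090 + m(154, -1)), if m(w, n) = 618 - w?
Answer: 41584757148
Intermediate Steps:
(-218301 + 315563)*(427090 + m(154, -1)) = (-218301 + 315563)*(427090 + (618 - 1*154)) = 97262*(427090 + (618 - 154)) = 97262*(427090 + 464) = 97262*427554 = 41584757148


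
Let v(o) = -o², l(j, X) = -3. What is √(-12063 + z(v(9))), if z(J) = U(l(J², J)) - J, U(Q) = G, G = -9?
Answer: I*√11991 ≈ 109.5*I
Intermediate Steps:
U(Q) = -9
z(J) = -9 - J
√(-12063 + z(v(9))) = √(-12063 + (-9 - (-1)*9²)) = √(-12063 + (-9 - (-1)*81)) = √(-12063 + (-9 - 1*(-81))) = √(-12063 + (-9 + 81)) = √(-12063 + 72) = √(-11991) = I*√11991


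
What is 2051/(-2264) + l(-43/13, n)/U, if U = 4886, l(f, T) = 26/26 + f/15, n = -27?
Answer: -976893571/1078535640 ≈ -0.90576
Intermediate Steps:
l(f, T) = 1 + f/15 (l(f, T) = 26*(1/26) + f*(1/15) = 1 + f/15)
2051/(-2264) + l(-43/13, n)/U = 2051/(-2264) + (1 + (-43/13)/15)/4886 = 2051*(-1/2264) + (1 + (-43*1/13)/15)*(1/4886) = -2051/2264 + (1 + (1/15)*(-43/13))*(1/4886) = -2051/2264 + (1 - 43/195)*(1/4886) = -2051/2264 + (152/195)*(1/4886) = -2051/2264 + 76/476385 = -976893571/1078535640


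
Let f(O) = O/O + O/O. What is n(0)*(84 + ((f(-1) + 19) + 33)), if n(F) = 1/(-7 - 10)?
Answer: -138/17 ≈ -8.1176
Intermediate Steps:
n(F) = -1/17 (n(F) = 1/(-17) = -1/17)
f(O) = 2 (f(O) = 1 + 1 = 2)
n(0)*(84 + ((f(-1) + 19) + 33)) = -(84 + ((2 + 19) + 33))/17 = -(84 + (21 + 33))/17 = -(84 + 54)/17 = -1/17*138 = -138/17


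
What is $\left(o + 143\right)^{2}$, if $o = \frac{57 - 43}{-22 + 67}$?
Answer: $\frac{41589601}{2025} \approx 20538.0$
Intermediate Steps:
$o = \frac{14}{45} \approx 0.31111$
$\left(o + 143\right)^{2} = \left(\frac{14}{45} + 143\right)^{2} = \left(\frac{6449}{45}\right)^{2} = \frac{41589601}{2025}$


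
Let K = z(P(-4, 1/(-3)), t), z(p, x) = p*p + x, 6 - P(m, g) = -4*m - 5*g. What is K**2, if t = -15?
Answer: 1188100/81 ≈ 14668.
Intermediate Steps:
P(m, g) = 6 + 4*m + 5*g (P(m, g) = 6 - (-4*m - 5*g) = 6 - (-5*g - 4*m) = 6 + (4*m + 5*g) = 6 + 4*m + 5*g)
z(p, x) = x + p**2 (z(p, x) = p**2 + x = x + p**2)
K = 1090/9 (K = -15 + (6 + 4*(-4) + 5/(-3))**2 = -15 + (6 - 16 + 5*(-1/3))**2 = -15 + (6 - 16 - 5/3)**2 = -15 + (-35/3)**2 = -15 + 1225/9 = 1090/9 ≈ 121.11)
K**2 = (1090/9)**2 = 1188100/81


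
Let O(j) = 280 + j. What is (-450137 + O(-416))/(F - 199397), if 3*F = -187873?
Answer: 1350819/786064 ≈ 1.7185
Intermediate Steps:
F = -187873/3 (F = (⅓)*(-187873) = -187873/3 ≈ -62624.)
(-450137 + O(-416))/(F - 199397) = (-450137 + (280 - 416))/(-187873/3 - 199397) = (-450137 - 136)/(-786064/3) = -450273*(-3/786064) = 1350819/786064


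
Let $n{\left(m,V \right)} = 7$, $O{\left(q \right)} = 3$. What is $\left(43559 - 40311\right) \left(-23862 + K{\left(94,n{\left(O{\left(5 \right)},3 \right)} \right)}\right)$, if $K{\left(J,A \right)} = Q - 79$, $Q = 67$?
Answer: $-77542752$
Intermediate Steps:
$K{\left(J,A \right)} = -12$ ($K{\left(J,A \right)} = 67 - 79 = -12$)
$\left(43559 - 40311\right) \left(-23862 + K{\left(94,n{\left(O{\left(5 \right)},3 \right)} \right)}\right) = \left(43559 - 40311\right) \left(-23862 - 12\right) = 3248 \left(-23874\right) = -77542752$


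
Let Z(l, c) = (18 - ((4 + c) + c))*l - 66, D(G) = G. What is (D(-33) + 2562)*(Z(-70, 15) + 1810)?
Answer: 7243056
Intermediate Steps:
Z(l, c) = -66 + l*(14 - 2*c) (Z(l, c) = (18 - (4 + 2*c))*l - 66 = (18 + (-4 - 2*c))*l - 66 = (14 - 2*c)*l - 66 = l*(14 - 2*c) - 66 = -66 + l*(14 - 2*c))
(D(-33) + 2562)*(Z(-70, 15) + 1810) = (-33 + 2562)*((-66 + 14*(-70) - 2*15*(-70)) + 1810) = 2529*((-66 - 980 + 2100) + 1810) = 2529*(1054 + 1810) = 2529*2864 = 7243056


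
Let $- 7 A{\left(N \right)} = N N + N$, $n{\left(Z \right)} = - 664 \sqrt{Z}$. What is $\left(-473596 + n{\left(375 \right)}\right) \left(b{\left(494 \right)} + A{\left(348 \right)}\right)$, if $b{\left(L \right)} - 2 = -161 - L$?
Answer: $\frac{59683988708}{7} + \frac{418396360 \sqrt{15}}{7} \approx 8.7578 \cdot 10^{9}$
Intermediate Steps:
$b{\left(L \right)} = -159 - L$ ($b{\left(L \right)} = 2 - \left(161 + L\right) = -159 - L$)
$A{\left(N \right)} = - \frac{N}{7} - \frac{N^{2}}{7}$ ($A{\left(N \right)} = - \frac{N N + N}{7} = - \frac{N^{2} + N}{7} = - \frac{N + N^{2}}{7} = - \frac{N}{7} - \frac{N^{2}}{7}$)
$\left(-473596 + n{\left(375 \right)}\right) \left(b{\left(494 \right)} + A{\left(348 \right)}\right) = \left(-473596 - 664 \sqrt{375}\right) \left(\left(-159 - 494\right) - \frac{348 \left(1 + 348\right)}{7}\right) = \left(-473596 - 664 \cdot 5 \sqrt{15}\right) \left(\left(-159 - 494\right) - \frac{348}{7} \cdot 349\right) = \left(-473596 - 3320 \sqrt{15}\right) \left(-653 - \frac{121452}{7}\right) = \left(-473596 - 3320 \sqrt{15}\right) \left(- \frac{126023}{7}\right) = \frac{59683988708}{7} + \frac{418396360 \sqrt{15}}{7}$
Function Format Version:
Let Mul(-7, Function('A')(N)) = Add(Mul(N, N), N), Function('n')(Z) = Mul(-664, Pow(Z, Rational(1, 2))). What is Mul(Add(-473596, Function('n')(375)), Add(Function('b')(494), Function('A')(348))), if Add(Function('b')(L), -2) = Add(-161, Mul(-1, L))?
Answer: Add(Rational(59683988708, 7), Mul(Rational(418396360, 7), Pow(15, Rational(1, 2)))) ≈ 8.7578e+9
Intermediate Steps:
Function('b')(L) = Add(-159, Mul(-1, L)) (Function('b')(L) = Add(2, Add(-161, Mul(-1, L))) = Add(-159, Mul(-1, L)))
Function('A')(N) = Add(Mul(Rational(-1, 7), N), Mul(Rational(-1, 7), Pow(N, 2))) (Function('A')(N) = Mul(Rational(-1, 7), Add(Mul(N, N), N)) = Mul(Rational(-1, 7), Add(Pow(N, 2), N)) = Mul(Rational(-1, 7), Add(N, Pow(N, 2))) = Add(Mul(Rational(-1, 7), N), Mul(Rational(-1, 7), Pow(N, 2))))
Mul(Add(-473596, Function('n')(375)), Add(Function('b')(494), Function('A')(348))) = Mul(Add(-473596, Mul(-664, Pow(375, Rational(1, 2)))), Add(Add(-159, Mul(-1, 494)), Mul(Rational(-1, 7), 348, Add(1, 348)))) = Mul(Add(-473596, Mul(-664, Mul(5, Pow(15, Rational(1, 2))))), Add(Add(-159, -494), Mul(Rational(-1, 7), 348, 349))) = Mul(Add(-473596, Mul(-3320, Pow(15, Rational(1, 2)))), Add(-653, Rational(-121452, 7))) = Mul(Add(-473596, Mul(-3320, Pow(15, Rational(1, 2)))), Rational(-126023, 7)) = Add(Rational(59683988708, 7), Mul(Rational(418396360, 7), Pow(15, Rational(1, 2))))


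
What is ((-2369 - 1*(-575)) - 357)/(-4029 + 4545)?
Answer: -717/172 ≈ -4.1686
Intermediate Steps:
((-2369 - 1*(-575)) - 357)/(-4029 + 4545) = ((-2369 + 575) - 357)/516 = (-1794 - 357)*(1/516) = -2151*1/516 = -717/172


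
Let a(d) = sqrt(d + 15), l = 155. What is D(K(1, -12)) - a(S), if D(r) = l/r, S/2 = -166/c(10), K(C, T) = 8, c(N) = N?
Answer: 155/8 - I*sqrt(455)/5 ≈ 19.375 - 4.2661*I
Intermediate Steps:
S = -166/5 (S = 2*(-166/10) = 2*(-166*1/10) = 2*(-83/5) = -166/5 ≈ -33.200)
a(d) = sqrt(15 + d)
D(r) = 155/r
D(K(1, -12)) - a(S) = 155/8 - sqrt(15 - 166/5) = 155*(1/8) - sqrt(-91/5) = 155/8 - I*sqrt(455)/5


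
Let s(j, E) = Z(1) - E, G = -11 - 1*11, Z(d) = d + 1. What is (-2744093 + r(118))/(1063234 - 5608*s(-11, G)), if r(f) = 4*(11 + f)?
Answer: -2743577/928642 ≈ -2.9544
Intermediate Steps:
Z(d) = 1 + d
G = -22 (G = -11 - 11 = -22)
s(j, E) = 2 - E (s(j, E) = (1 + 1) - E = 2 - E)
r(f) = 44 + 4*f
(-2744093 + r(118))/(1063234 - 5608*s(-11, G)) = (-2744093 + (44 + 4*118))/(1063234 - 5608*(2 - 1*(-22))) = (-2744093 + (44 + 472))/(1063234 - 5608*(2 + 22)) = (-2744093 + 516)/(1063234 - 5608*24) = -2743577/(1063234 - 134592) = -2743577/928642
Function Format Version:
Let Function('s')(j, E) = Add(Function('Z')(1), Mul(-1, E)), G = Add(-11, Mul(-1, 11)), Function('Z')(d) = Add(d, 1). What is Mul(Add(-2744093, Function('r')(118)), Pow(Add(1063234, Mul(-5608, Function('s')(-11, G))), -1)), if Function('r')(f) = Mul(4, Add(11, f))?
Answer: Rational(-2743577, 928642) ≈ -2.9544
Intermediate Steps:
Function('Z')(d) = Add(1, d)
G = -22 (G = Add(-11, -11) = -22)
Function('s')(j, E) = Add(2, Mul(-1, E)) (Function('s')(j, E) = Add(Add(1, 1), Mul(-1, E)) = Add(2, Mul(-1, E)))
Function('r')(f) = Add(44, Mul(4, f))
Mul(Add(-2744093, Function('r')(118)), Pow(Add(1063234, Mul(-5608, Function('s')(-11, G))), -1)) = Mul(Add(-2744093, Add(44, Mul(4, 118))), Pow(Add(1063234, Mul(-5608, Add(2, Mul(-1, -22)))), -1)) = Mul(Add(-2744093, Add(44, 472)), Pow(Add(1063234, Mul(-5608, Add(2, 22))), -1)) = Mul(Add(-2744093, 516), Pow(Add(1063234, Mul(-5608, 24)), -1)) = Mul(-2743577, Pow(Add(1063234, -134592), -1)) = Mul(-2743577, Pow(928642, -1)) = Mul(-2743577, Rational(1, 928642)) = Rational(-2743577, 928642)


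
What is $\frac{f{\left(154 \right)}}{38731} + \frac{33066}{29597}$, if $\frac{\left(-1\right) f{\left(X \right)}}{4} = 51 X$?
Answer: $\frac{4556622}{14887291} \approx 0.30607$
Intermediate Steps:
$f{\left(X \right)} = - 204 X$ ($f{\left(X \right)} = - 4 \cdot 51 X = - 204 X$)
$\frac{f{\left(154 \right)}}{38731} + \frac{33066}{29597} = \frac{\left(-204\right) 154}{38731} + \frac{33066}{29597} = \left(-31416\right) \frac{1}{38731} + 33066 \cdot \frac{1}{29597} = - \frac{408}{503} + \frac{33066}{29597} = \frac{4556622}{14887291}$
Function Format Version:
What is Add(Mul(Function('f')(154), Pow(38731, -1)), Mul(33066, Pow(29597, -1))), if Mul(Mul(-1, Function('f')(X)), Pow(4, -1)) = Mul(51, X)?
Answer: Rational(4556622, 14887291) ≈ 0.30607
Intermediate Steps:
Function('f')(X) = Mul(-204, X) (Function('f')(X) = Mul(-4, Mul(51, X)) = Mul(-204, X))
Add(Mul(Function('f')(154), Pow(38731, -1)), Mul(33066, Pow(29597, -1))) = Add(Mul(Mul(-204, 154), Pow(38731, -1)), Mul(33066, Pow(29597, -1))) = Add(Mul(-31416, Rational(1, 38731)), Mul(33066, Rational(1, 29597))) = Add(Rational(-408, 503), Rational(33066, 29597)) = Rational(4556622, 14887291)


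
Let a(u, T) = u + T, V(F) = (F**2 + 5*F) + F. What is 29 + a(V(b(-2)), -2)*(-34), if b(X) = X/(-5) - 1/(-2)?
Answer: -5707/50 ≈ -114.14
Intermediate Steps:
b(X) = 1/2 - X/5 (b(X) = X*(-1/5) - 1*(-1/2) = -X/5 + 1/2 = 1/2 - X/5)
V(F) = F**2 + 6*F
a(u, T) = T + u
29 + a(V(b(-2)), -2)*(-34) = 29 + (-2 + (1/2 - 1/5*(-2))*(6 + (1/2 - 1/5*(-2))))*(-34) = 29 + (-2 + (1/2 + 2/5)*(6 + (1/2 + 2/5)))*(-34) = 29 + (-2 + 9*(6 + 9/10)/10)*(-34) = 29 + (-2 + (9/10)*(69/10))*(-34) = 29 + (-2 + 621/100)*(-34) = 29 + (421/100)*(-34) = 29 - 7157/50 = -5707/50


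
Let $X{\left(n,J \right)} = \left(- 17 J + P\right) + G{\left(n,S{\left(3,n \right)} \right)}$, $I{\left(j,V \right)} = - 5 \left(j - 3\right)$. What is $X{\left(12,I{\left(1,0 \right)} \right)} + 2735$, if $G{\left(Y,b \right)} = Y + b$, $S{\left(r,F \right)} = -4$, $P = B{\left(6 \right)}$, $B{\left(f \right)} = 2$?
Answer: $2575$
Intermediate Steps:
$P = 2$
$I{\left(j,V \right)} = 15 - 5 j$ ($I{\left(j,V \right)} = - 5 \left(-3 + j\right) = 15 - 5 j$)
$X{\left(n,J \right)} = -2 + n - 17 J$ ($X{\left(n,J \right)} = \left(- 17 J + 2\right) + \left(n - 4\right) = \left(2 - 17 J\right) + \left(-4 + n\right) = -2 + n - 17 J$)
$X{\left(12,I{\left(1,0 \right)} \right)} + 2735 = \left(-2 + 12 - 17 \left(15 - 5\right)\right) + 2735 = \left(-2 + 12 - 170\right) + 2735 = -160 + 2735 = 2575$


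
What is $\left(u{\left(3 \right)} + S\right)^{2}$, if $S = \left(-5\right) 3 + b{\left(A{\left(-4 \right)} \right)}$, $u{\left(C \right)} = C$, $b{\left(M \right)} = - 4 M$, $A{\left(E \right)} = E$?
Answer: $16$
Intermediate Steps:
$S = 1$ ($S = \left(-5\right) 3 - -16 = -15 + 16 = 1$)
$\left(u{\left(3 \right)} + S\right)^{2} = \left(3 + 1\right)^{2} = 4^{2} = 16$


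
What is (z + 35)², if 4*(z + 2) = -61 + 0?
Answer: 5041/16 ≈ 315.06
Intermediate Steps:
z = -69/4 (z = -2 + (-61 + 0)/4 = -2 + (¼)*(-61) = -2 - 61/4 = -69/4 ≈ -17.250)
(z + 35)² = (-69/4 + 35)² = (71/4)² = 5041/16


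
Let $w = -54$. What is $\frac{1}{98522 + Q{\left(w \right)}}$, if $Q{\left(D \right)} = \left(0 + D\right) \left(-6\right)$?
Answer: $\frac{1}{98846} \approx 1.0117 \cdot 10^{-5}$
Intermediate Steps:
$Q{\left(D \right)} = - 6 D$ ($Q{\left(D \right)} = D \left(-6\right) = - 6 D$)
$\frac{1}{98522 + Q{\left(w \right)}} = \frac{1}{98522 - -324} = \frac{1}{98522 + 324} = \frac{1}{98846}$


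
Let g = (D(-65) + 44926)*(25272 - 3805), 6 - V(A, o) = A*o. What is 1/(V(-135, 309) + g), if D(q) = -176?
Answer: 1/960689971 ≈ 1.0409e-9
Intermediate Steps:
V(A, o) = 6 - A*o
g = 960648250 (g = (-176 + 44926)*(25272 - 3805) = 44750*21467 = 960648250)
1/(V(-135, 309) + g) = 1/((6 - 1*(-135)*309) + 960648250) = 1/((6 + 41715) + 960648250) = 1/(41721 + 960648250) = 1/960689971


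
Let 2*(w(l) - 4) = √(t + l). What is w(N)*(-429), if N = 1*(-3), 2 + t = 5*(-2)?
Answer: -1716 - 429*I*√15/2 ≈ -1716.0 - 830.75*I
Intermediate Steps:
t = -12 (t = -2 + 5*(-2) = -2 - 10 = -12)
N = -3
w(l) = 4 + √(-12 + l)/2
w(N)*(-429) = (4 + √(-12 - 3)/2)*(-429) = (4 + √(-15)/2)*(-429) = (4 + (I*√15)/2)*(-429) = (4 + I*√15/2)*(-429) = -1716 - 429*I*√15/2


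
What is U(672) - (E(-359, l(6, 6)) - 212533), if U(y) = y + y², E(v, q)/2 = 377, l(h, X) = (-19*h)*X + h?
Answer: 664035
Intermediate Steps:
l(h, X) = h - 19*X*h (l(h, X) = -19*X*h + h = h - 19*X*h)
E(v, q) = 754 (E(v, q) = 2*377 = 754)
U(672) - (E(-359, l(6, 6)) - 212533) = 672*(1 + 672) - (754 - 212533) = 672*673 - 1*(-211779) = 452256 + 211779 = 664035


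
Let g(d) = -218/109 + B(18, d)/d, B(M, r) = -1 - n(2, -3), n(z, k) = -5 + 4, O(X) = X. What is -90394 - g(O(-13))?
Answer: -90392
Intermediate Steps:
n(z, k) = -1
B(M, r) = 0 (B(M, r) = -1 - 1*(-1) = -1 + 1 = 0)
g(d) = -2 (g(d) = -218/109 + 0/d = -218*1/109 + 0 = -2 + 0 = -2)
-90394 - g(O(-13)) = -90394 - 1*(-2) = -90394 + 2 = -90392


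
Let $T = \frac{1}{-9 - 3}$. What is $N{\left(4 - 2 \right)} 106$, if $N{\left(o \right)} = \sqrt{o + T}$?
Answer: $\frac{53 \sqrt{69}}{3} \approx 146.75$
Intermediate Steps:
$T = - \frac{1}{12}$ ($T = \frac{1}{-12} = - \frac{1}{12} \approx -0.083333$)
$N{\left(o \right)} = \sqrt{- \frac{1}{12} + o}$ ($N{\left(o \right)} = \sqrt{o - \frac{1}{12}} = \sqrt{- \frac{1}{12} + o}$)
$N{\left(4 - 2 \right)} 106 = \frac{\sqrt{-3 + 36 \left(4 - 2\right)}}{6} \cdot 106 = \frac{\sqrt{-3 + 36 \cdot 2}}{6} \cdot 106 = \frac{\sqrt{-3 + 72}}{6} \cdot 106 = \frac{\sqrt{69}}{6} \cdot 106 = \frac{53 \sqrt{69}}{3}$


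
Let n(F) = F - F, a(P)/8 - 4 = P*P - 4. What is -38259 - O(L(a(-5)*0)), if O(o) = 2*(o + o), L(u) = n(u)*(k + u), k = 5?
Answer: -38259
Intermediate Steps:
a(P) = 8*P² (a(P) = 32 + 8*(P*P - 4) = 32 + 8*(P² - 4) = 32 + 8*(-4 + P²) = 32 + (-32 + 8*P²) = 8*P²)
n(F) = 0
L(u) = 0 (L(u) = 0*(5 + u) = 0)
O(o) = 4*o (O(o) = 2*(2*o) = 4*o)
-38259 - O(L(a(-5)*0)) = -38259 - 4*0 = -38259 - 1*0 = -38259 + 0 = -38259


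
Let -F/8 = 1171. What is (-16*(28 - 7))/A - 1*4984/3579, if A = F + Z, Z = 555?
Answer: -6103064/4505961 ≈ -1.3544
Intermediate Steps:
F = -9368 (F = -8*1171 = -9368)
A = -8813 (A = -9368 + 555 = -8813)
(-16*(28 - 7))/A - 1*4984/3579 = -16*(28 - 7)/(-8813) - 1*4984/3579 = -16*21*(-1/8813) - 4984*1/3579 = -336*(-1/8813) - 4984/3579 = 48/1259 - 4984/3579 = -6103064/4505961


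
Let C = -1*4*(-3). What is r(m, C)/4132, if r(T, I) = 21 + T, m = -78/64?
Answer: 633/132224 ≈ 0.0047873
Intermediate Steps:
m = -39/32 (m = -78*1/64 = -39/32 ≈ -1.2188)
C = 12 (C = -4*(-3) = 12)
r(m, C)/4132 = (21 - 39/32)/4132 = (633/32)*(1/4132) = 633/132224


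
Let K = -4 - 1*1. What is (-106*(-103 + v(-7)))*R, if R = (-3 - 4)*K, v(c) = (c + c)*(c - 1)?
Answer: -33390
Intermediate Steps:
K = -5 (K = -4 - 1 = -5)
v(c) = 2*c*(-1 + c) (v(c) = (2*c)*(-1 + c) = 2*c*(-1 + c))
R = 35 (R = (-3 - 4)*(-5) = -7*(-5) = 35)
(-106*(-103 + v(-7)))*R = -106*(-103 + 2*(-7)*(-1 - 7))*35 = -106*(-103 + 2*(-7)*(-8))*35 = -106*(-103 + 112)*35 = -106*9*35 = -954*35 = -33390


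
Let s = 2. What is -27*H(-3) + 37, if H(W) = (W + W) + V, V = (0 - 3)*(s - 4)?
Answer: 37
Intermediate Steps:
V = 6 (V = (0 - 3)*(2 - 4) = -3*(-2) = 6)
H(W) = 6 + 2*W (H(W) = (W + W) + 6 = 2*W + 6 = 6 + 2*W)
-27*H(-3) + 37 = -27*(6 + 2*(-3)) + 37 = -27*(6 - 6) + 37 = -27*0 + 37 = 0 + 37 = 37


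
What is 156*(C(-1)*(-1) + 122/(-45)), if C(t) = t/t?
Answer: -8684/15 ≈ -578.93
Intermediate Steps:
C(t) = 1
156*(C(-1)*(-1) + 122/(-45)) = 156*(1*(-1) + 122/(-45)) = 156*(-1 + 122*(-1/45)) = 156*(-1 - 122/45) = 156*(-167/45) = -8684/15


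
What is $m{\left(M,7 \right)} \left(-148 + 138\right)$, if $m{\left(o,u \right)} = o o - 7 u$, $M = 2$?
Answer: $450$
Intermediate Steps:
$m{\left(o,u \right)} = o^{2} - 7 u$
$m{\left(M,7 \right)} \left(-148 + 138\right) = \left(2^{2} - 49\right) \left(-148 + 138\right) = \left(4 - 49\right) \left(-10\right) = \left(-45\right) \left(-10\right) = 450$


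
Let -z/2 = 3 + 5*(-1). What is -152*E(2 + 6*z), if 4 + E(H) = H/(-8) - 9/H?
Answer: 15010/13 ≈ 1154.6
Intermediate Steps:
z = 4 (z = -2*(3 + 5*(-1)) = -2*(3 - 5) = -2*(-2) = 4)
E(H) = -4 - 9/H - H/8 (E(H) = -4 + (H/(-8) - 9/H) = -4 + (H*(-1/8) - 9/H) = -4 + (-H/8 - 9/H) = -4 + (-9/H - H/8) = -4 - 9/H - H/8)
-152*E(2 + 6*z) = -152*(-4 - 9/(2 + 6*4) - (2 + 6*4)/8) = -152*(-4 - 9/(2 + 24) - (2 + 24)/8) = -152*(-4 - 9/26 - 1/8*26) = -152*(-4 - 9*1/26 - 13/4) = -152*(-4 - 9/26 - 13/4) = -152*(-395/52) = 15010/13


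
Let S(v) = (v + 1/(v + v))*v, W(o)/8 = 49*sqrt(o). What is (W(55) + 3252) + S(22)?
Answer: 7473/2 + 392*sqrt(55) ≈ 6643.6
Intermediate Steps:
W(o) = 392*sqrt(o) (W(o) = 8*(49*sqrt(o)) = 392*sqrt(o))
S(v) = v*(v + 1/(2*v)) (S(v) = (v + 1/(2*v))*v = v*(v + 1/(2*v)))
(W(55) + 3252) + S(22) = (392*sqrt(55) + 3252) + (1/2 + 22**2) = (3252 + 392*sqrt(55)) + (1/2 + 484) = (3252 + 392*sqrt(55)) + 969/2 = 7473/2 + 392*sqrt(55)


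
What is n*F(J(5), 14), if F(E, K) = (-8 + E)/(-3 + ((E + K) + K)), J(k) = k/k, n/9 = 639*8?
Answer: -161028/13 ≈ -12387.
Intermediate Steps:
n = 46008 (n = 9*(639*8) = 9*5112 = 46008)
J(k) = 1
F(E, K) = (-8 + E)/(-3 + E + 2*K) (F(E, K) = (-8 + E)/(-3 + (E + 2*K)) = (-8 + E)/(-3 + E + 2*K))
n*F(J(5), 14) = 46008*((-8 + 1)/(-3 + 1 + 2*14)) = 46008*(-7/(-3 + 1 + 28)) = 46008*(-7/26) = -161028/13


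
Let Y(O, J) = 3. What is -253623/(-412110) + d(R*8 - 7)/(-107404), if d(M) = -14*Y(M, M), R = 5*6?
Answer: 1135726388/1844260935 ≈ 0.61582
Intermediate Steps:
R = 30
d(M) = -42 (d(M) = -14*3 = -42)
-253623/(-412110) + d(R*8 - 7)/(-107404) = -253623/(-412110) - 42/(-107404) = -253623*(-1/412110) - 42*(-1/107404) = 84541/137370 + 21/53702 = 1135726388/1844260935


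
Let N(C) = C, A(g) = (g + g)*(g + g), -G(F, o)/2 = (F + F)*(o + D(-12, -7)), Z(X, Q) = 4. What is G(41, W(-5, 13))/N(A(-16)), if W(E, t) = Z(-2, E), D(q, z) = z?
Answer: 123/256 ≈ 0.48047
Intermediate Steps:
W(E, t) = 4
G(F, o) = -4*F*(-7 + o) (G(F, o) = -2*(F + F)*(o - 7) = -2*2*F*(-7 + o) = -4*F*(-7 + o))
A(g) = 4*g**2 (A(g) = (2*g)*(2*g) = 4*g**2)
G(41, W(-5, 13))/N(A(-16)) = (4*41*(7 - 1*4))/((4*(-16)**2)) = (4*41*(7 - 4))/((4*256)) = (4*41*3)/1024 = 492*(1/1024) = 123/256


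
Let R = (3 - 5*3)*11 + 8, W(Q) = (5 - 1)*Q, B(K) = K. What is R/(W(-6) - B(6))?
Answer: 62/15 ≈ 4.1333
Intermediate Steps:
W(Q) = 4*Q
R = -124 (R = (3 - 15)*11 + 8 = -12*11 + 8 = -132 + 8 = -124)
R/(W(-6) - B(6)) = -124/(4*(-6) - 1*6) = -124/(-24 - 6) = -124/(-30) = -124*(-1/30) = 62/15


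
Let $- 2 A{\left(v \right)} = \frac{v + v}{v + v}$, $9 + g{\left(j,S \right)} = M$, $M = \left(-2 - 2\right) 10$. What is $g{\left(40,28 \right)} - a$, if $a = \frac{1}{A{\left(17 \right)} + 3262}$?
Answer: $- \frac{319629}{6523} \approx -49.0$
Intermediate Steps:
$M = -40$ ($M = \left(-2 - 2\right) 10 = \left(-4\right) 10 = -40$)
$g{\left(j,S \right)} = -49$ ($g{\left(j,S \right)} = -9 - 40 = -49$)
$A{\left(v \right)} = - \frac{1}{2}$ ($A{\left(v \right)} = - \frac{\left(v + v\right) \frac{1}{v + v}}{2} = - \frac{2 v \frac{1}{2 v}}{2} = \left(- \frac{1}{2}\right) 1 = - \frac{1}{2}$)
$a = \frac{2}{6523}$ ($a = \frac{1}{- \frac{1}{2} + 3262} = \frac{1}{\frac{6523}{2}} = \frac{2}{6523} \approx 0.00030661$)
$g{\left(40,28 \right)} - a = -49 - \frac{2}{6523} = - \frac{319629}{6523}$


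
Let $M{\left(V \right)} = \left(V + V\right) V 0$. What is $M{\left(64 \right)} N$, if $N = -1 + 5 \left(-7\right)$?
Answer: $0$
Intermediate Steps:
$M{\left(V \right)} = 0$ ($M{\left(V \right)} = 2 V 0 = 0$)
$N = -36$ ($N = -1 - 35 = -36$)
$M{\left(64 \right)} N = 0 \left(-36\right) = 0$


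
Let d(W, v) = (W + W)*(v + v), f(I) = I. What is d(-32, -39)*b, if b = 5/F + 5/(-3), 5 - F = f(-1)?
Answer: -4160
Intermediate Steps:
d(W, v) = 4*W*v (d(W, v) = (2*W)*(2*v) = 4*W*v)
F = 6 (F = 5 - 1*(-1) = 5 + 1 = 6)
b = -⅚ (b = 5/6 + 5/(-3) = 5*(⅙) + 5*(-⅓) = ⅚ - 5/3 = -⅚ ≈ -0.83333)
d(-32, -39)*b = (4*(-32)*(-39))*(-⅚) = 4992*(-⅚) = -4160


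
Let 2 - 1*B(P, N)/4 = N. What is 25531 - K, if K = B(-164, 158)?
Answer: 26155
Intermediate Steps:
B(P, N) = 8 - 4*N
K = -624 (K = 8 - 4*158 = 8 - 632 = -624)
25531 - K = 25531 - 1*(-624) = 25531 + 624 = 26155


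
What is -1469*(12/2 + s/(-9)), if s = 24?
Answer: -14690/3 ≈ -4896.7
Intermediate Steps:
-1469*(12/2 + s/(-9)) = -1469*(12/2 + 24/(-9)) = -1469*(12*(½) + 24*(-⅑)) = -1469*(6 - 8/3) = -1469*10/3 = -14690/3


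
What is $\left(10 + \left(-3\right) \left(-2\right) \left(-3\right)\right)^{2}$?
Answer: $64$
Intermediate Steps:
$\left(10 + \left(-3\right) \left(-2\right) \left(-3\right)\right)^{2} = \left(10 + 6 \left(-3\right)\right)^{2} = \left(10 - 18\right)^{2} = \left(-8\right)^{2} = 64$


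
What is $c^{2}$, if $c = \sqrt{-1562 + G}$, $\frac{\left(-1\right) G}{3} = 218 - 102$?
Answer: $-1910$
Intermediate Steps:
$G = -348$ ($G = - 3 \left(218 - 102\right) = \left(-3\right) 116 = -348$)
$c = i \sqrt{1910}$ ($c = \sqrt{-1562 - 348} = \sqrt{-1910} = i \sqrt{1910} \approx 43.704 i$)
$c^{2} = \left(i \sqrt{1910}\right)^{2} = -1910$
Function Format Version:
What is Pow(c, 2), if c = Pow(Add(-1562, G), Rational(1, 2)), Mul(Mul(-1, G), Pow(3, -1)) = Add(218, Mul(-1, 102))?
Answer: -1910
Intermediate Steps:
G = -348 (G = Mul(-3, Add(218, Mul(-1, 102))) = Mul(-3, Add(218, -102)) = Mul(-3, 116) = -348)
c = Mul(I, Pow(1910, Rational(1, 2))) (c = Pow(Add(-1562, -348), Rational(1, 2)) = Pow(-1910, Rational(1, 2)) = Mul(I, Pow(1910, Rational(1, 2))) ≈ Mul(43.704, I))
Pow(c, 2) = Pow(Mul(I, Pow(1910, Rational(1, 2))), 2) = -1910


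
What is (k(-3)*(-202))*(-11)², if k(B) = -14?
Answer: 342188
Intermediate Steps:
(k(-3)*(-202))*(-11)² = -14*(-202)*(-11)² = 2828*121 = 342188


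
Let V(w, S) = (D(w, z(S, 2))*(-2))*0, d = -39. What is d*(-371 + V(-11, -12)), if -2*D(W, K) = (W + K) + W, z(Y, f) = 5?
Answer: 14469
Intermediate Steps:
D(W, K) = -W - K/2 (D(W, K) = -((W + K) + W)/2 = -((K + W) + W)/2 = -(K + 2*W)/2 = -W - K/2)
V(w, S) = 0 (V(w, S) = ((-w - 1/2*5)*(-2))*0 = ((-w - 5/2)*(-2))*0 = ((-5/2 - w)*(-2))*0 = (5 + 2*w)*0 = 0)
d*(-371 + V(-11, -12)) = -39*(-371 + 0) = -39*(-371) = 14469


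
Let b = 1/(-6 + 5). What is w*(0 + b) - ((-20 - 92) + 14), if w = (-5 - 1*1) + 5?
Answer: 99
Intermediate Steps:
b = -1 (b = 1/(-1) = -1)
w = -1 (w = (-5 - 1) + 5 = -6 + 5 = -1)
w*(0 + b) - ((-20 - 92) + 14) = -(0 - 1) - ((-20 - 92) + 14) = -1*(-1) - (-112 + 14) = 1 - 1*(-98) = 1 + 98 = 99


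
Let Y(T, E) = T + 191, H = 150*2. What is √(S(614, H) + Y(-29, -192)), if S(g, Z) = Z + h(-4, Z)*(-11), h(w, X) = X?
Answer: I*√2838 ≈ 53.273*I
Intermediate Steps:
H = 300
S(g, Z) = -10*Z (S(g, Z) = Z + Z*(-11) = Z - 11*Z = -10*Z)
Y(T, E) = 191 + T
√(S(614, H) + Y(-29, -192)) = √(-10*300 + (191 - 29)) = √(-3000 + 162) = √(-2838) = I*√2838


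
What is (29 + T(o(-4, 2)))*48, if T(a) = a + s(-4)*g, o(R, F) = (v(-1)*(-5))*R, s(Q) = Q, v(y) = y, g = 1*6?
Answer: -720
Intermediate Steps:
g = 6
o(R, F) = 5*R (o(R, F) = (-1*(-5))*R = 5*R)
T(a) = -24 + a (T(a) = a - 4*6 = a - 24 = -24 + a)
(29 + T(o(-4, 2)))*48 = (29 + (-24 + 5*(-4)))*48 = (29 + (-24 - 20))*48 = (29 - 44)*48 = -15*48 = -720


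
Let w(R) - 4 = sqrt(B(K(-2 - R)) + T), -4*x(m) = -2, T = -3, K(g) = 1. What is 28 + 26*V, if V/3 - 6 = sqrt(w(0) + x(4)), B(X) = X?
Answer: 496 + 39*sqrt(18 + 4*I*sqrt(2)) ≈ 663.45 + 25.692*I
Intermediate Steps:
x(m) = 1/2 (x(m) = -1/4*(-2) = 1/2)
w(R) = 4 + I*sqrt(2) (w(R) = 4 + sqrt(1 - 3) = 4 + sqrt(-2) = 4 + I*sqrt(2))
V = 18 + 3*sqrt(9/2 + I*sqrt(2)) (V = 18 + 3*sqrt((4 + I*sqrt(2)) + 1/2) = 18 + 3*sqrt(9/2 + I*sqrt(2)) ≈ 24.44 + 0.98816*I)
28 + 26*V = 28 + 26*(18 + 3*sqrt(18 + 4*I*sqrt(2))/2) = 28 + (468 + 39*sqrt(18 + 4*I*sqrt(2))) = 496 + 39*sqrt(18 + 4*I*sqrt(2))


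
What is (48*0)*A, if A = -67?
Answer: 0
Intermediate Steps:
(48*0)*A = (48*0)*(-67) = 0*(-67) = 0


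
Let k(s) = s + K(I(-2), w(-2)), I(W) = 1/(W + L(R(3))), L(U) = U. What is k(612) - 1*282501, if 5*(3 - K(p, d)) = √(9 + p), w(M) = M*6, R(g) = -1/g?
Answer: -281886 - 2*√105/35 ≈ -2.8189e+5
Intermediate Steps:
w(M) = 6*M
I(W) = 1/(-⅓ + W) (I(W) = 1/(W - 1/3) = 1/(W - 1*⅓) = 1/(W - ⅓) = 1/(-⅓ + W))
K(p, d) = 3 - √(9 + p)/5
k(s) = 3 + s - 2*√105/35 (k(s) = s + (3 - √(9 + 3/(-1 + 3*(-2)))/5) = s + (3 - √(9 + 3/(-1 - 6))/5) = s + (3 - √(9 + 3/(-7))/5) = s + (3 - √(9 + 3*(-⅐))/5) = s + (3 - √(9 - 3/7)/5) = s + (3 - 2*√105/35) = 3 + s - 2*√105/35)
k(612) - 1*282501 = (3 + 612 - 2*√105/35) - 1*282501 = (615 - 2*√105/35) - 282501 = -281886 - 2*√105/35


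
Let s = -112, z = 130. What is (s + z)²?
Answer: 324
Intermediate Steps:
(s + z)² = (-112 + 130)² = 18² = 324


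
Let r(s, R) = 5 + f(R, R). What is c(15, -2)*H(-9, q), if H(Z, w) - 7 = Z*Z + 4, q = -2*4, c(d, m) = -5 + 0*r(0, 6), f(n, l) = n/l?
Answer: -460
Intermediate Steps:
r(s, R) = 6 (r(s, R) = 5 + R/R = 5 + 1 = 6)
c(d, m) = -5 (c(d, m) = -5 + 0*6 = -5 + 0 = -5)
q = -8
H(Z, w) = 11 + Z**2 (H(Z, w) = 7 + (Z*Z + 4) = 7 + (Z**2 + 4) = 7 + (4 + Z**2) = 11 + Z**2)
c(15, -2)*H(-9, q) = -5*(11 + (-9)**2) = -5*(11 + 81) = -5*92 = -460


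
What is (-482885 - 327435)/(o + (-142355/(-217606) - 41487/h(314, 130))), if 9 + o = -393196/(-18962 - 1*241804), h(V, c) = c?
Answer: 373595605317534600/150286906258187 ≈ 2485.9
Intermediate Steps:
o = -976849/130383 (o = -9 - 393196/(-18962 - 1*241804) = -9 - 393196/(-18962 - 241804) = -9 - 393196/(-260766) = -9 - 393196*(-1/260766) = -9 + 196598/130383 = -976849/130383 ≈ -7.4921)
(-482885 - 327435)/(o + (-142355/(-217606) - 41487/h(314, 130))) = (-482885 - 327435)/(-976849/130383 + (-142355/(-217606) - 41487/130)) = -810320/(-976849/130383 + (-142355*(-1/217606) - 41487*1/130)) = -810320/(-976849/130383 + (142355/217606 - 41487/130)) = -810320/(-976849/130383 - 2252328493/7072195) = -810320/(-300573812516374/922094000685) = -810320*(-922094000685/300573812516374) = 373595605317534600/150286906258187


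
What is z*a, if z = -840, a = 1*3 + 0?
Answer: -2520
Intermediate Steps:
a = 3 (a = 3 + 0 = 3)
z*a = -840*3 = -2520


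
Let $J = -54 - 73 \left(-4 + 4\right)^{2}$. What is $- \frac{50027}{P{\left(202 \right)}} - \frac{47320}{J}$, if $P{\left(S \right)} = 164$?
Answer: $\frac{2529511}{4428} \approx 571.25$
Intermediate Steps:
$J = -54$ ($J = -54 - 73 \cdot 0^{2} = -54 - 0 = -54 + 0 = -54$)
$- \frac{50027}{P{\left(202 \right)}} - \frac{47320}{J} = - \frac{50027}{164} - \frac{47320}{-54} = \left(-50027\right) \frac{1}{164} - - \frac{23660}{27} = - \frac{50027}{164} + \frac{23660}{27} = \frac{2529511}{4428}$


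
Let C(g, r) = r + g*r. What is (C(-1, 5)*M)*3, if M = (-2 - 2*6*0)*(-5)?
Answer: 0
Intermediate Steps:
M = 10 (M = (-2 - 12*0)*(-5) = (-2 + 0)*(-5) = -2*(-5) = 10)
(C(-1, 5)*M)*3 = ((5*(1 - 1))*10)*3 = ((5*0)*10)*3 = (0*10)*3 = 0*3 = 0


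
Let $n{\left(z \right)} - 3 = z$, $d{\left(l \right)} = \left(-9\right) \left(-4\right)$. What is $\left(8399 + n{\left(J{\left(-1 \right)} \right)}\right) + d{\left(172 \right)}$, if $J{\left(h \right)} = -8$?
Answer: $8430$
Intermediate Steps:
$d{\left(l \right)} = 36$
$n{\left(z \right)} = 3 + z$
$\left(8399 + n{\left(J{\left(-1 \right)} \right)}\right) + d{\left(172 \right)} = \left(8399 + \left(3 - 8\right)\right) + 36 = \left(8399 - 5\right) + 36 = 8394 + 36 = 8430$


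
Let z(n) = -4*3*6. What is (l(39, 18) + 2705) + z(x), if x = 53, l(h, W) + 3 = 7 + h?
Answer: 2676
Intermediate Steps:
l(h, W) = 4 + h (l(h, W) = -3 + (7 + h) = 4 + h)
z(n) = -72 (z(n) = -12*6 = -72)
(l(39, 18) + 2705) + z(x) = ((4 + 39) + 2705) - 72 = (43 + 2705) - 72 = 2748 - 72 = 2676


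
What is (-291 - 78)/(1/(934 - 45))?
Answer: -328041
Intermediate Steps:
(-291 - 78)/(1/(934 - 45)) = -369/(1/889) = -369/1/889 = -369*889 = -328041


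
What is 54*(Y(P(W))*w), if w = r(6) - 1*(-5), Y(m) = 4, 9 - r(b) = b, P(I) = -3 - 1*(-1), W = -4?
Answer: 1728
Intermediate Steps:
P(I) = -2 (P(I) = -3 + 1 = -2)
r(b) = 9 - b
w = 8 (w = (9 - 1*6) - 1*(-5) = (9 - 6) + 5 = 3 + 5 = 8)
54*(Y(P(W))*w) = 54*(4*8) = 54*32 = 1728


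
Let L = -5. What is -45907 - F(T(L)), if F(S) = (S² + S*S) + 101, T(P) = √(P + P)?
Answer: -45988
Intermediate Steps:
T(P) = √2*√P (T(P) = √(2*P) = √2*√P)
F(S) = 101 + 2*S² (F(S) = (S² + S²) + 101 = 2*S² + 101 = 101 + 2*S²)
-45907 - F(T(L)) = -45907 - (101 + 2*(√2*√(-5))²) = -45907 - (101 + 2*(√2*(I*√5))²) = -45907 - (101 + 2*(I*√10)²) = -45907 - (101 + 2*(-10)) = -45907 - (101 - 20) = -45907 - 1*81 = -45907 - 81 = -45988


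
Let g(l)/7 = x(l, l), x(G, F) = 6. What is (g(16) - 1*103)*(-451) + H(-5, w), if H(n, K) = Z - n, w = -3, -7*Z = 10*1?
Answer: 192602/7 ≈ 27515.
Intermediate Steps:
Z = -10/7 ≈ -1.4286
g(l) = 42 (g(l) = 7*6 = 42)
H(n, K) = -10/7 - n
(g(16) - 1*103)*(-451) + H(-5, w) = (42 - 1*103)*(-451) + (-10/7 - 1*(-5)) = (42 - 103)*(-451) + (-10/7 + 5) = -61*(-451) + 25/7 = 27511 + 25/7 = 192602/7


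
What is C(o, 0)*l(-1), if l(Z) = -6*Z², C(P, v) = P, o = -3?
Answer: 18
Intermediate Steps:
C(o, 0)*l(-1) = -(-18)*(-1)² = -(-18) = -3*(-6) = 18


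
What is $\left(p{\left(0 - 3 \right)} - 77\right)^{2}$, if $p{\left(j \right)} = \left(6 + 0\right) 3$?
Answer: $3481$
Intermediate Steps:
$p{\left(j \right)} = 18$ ($p{\left(j \right)} = 6 \cdot 3 = 18$)
$\left(p{\left(0 - 3 \right)} - 77\right)^{2} = \left(18 - 77\right)^{2} = \left(-59\right)^{2} = 3481$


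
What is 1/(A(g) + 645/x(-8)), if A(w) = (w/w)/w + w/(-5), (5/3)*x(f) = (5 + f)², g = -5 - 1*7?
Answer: 180/21917 ≈ 0.0082128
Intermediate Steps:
g = -12 (g = -5 - 7 = -12)
x(f) = 3*(5 + f)²/5
A(w) = 1/w - w/5 (A(w) = 1/w + w*(-⅕) = 1/w - w/5)
1/(A(g) + 645/x(-8)) = 1/((1/(-12) - ⅕*(-12)) + 645/((3*(5 - 8)²/5))) = 1/((-1/12 + 12/5) + 645/(((⅗)*(-3)²))) = 1/(139/60 + 645/(((⅗)*9))) = 1/(139/60 + 645/(27/5)) = 1/(139/60 + 645*(5/27)) = 1/(139/60 + 1075/9) = 1/(21917/180) = 180/21917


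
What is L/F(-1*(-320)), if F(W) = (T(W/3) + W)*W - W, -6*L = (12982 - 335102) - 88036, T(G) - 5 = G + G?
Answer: 102539/257920 ≈ 0.39756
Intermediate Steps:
T(G) = 5 + 2*G (T(G) = 5 + (G + G) = 5 + 2*G)
L = 205078/3 (L = -((12982 - 335102) - 88036)/6 = -(-322120 - 88036)/6 = -⅙*(-410156) = 205078/3 ≈ 68359.)
F(W) = -W + W*(5 + 5*W/3) (F(W) = ((5 + 2*(W/3)) + W)*W - W = ((5 + 2*W/3) + W)*W - W = (5 + 5*W/3)*W - W = W*(5 + 5*W/3) - W = -W + W*(5 + 5*W/3))
L/F(-1*(-320)) = 205078/(3*(((-1*(-320))*(12 + 5*(-1*(-320)))/3))) = 205078/(3*(((⅓)*320*(12 + 5*320)))) = 205078/(3*(((⅓)*320*(12 + 1600)))) = 205078/(3*(((⅓)*320*1612))) = 205078/(3*(515840/3)) = (205078/3)*(3/515840) = 102539/257920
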